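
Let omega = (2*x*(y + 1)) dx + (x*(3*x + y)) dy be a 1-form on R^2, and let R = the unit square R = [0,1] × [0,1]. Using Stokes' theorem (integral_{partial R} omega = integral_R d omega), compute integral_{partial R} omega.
integral_(partial R) omega = 5/2

Stokes: integral_partial_R omega = integral_R d omega with d omega = (∂Q/∂x - ∂P/∂y) dx ∧ dy.
  ∂Q/∂x = 6*x + y
  ∂P/∂y = 2*x
  integrand = ∂Q/∂x - ∂P/∂y = 4*x + y.
Integrating over R: integral_0^1 integral_0^1 (4*x + y) dx dy = 5/2.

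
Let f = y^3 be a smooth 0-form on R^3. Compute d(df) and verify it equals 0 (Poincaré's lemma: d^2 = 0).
d(df) = 0

Step 1: df = sum_i (∂f/∂x_i) dx_i = (0) dx + (3*y^2) dy + (0) dz.
Step 2: Apply d again. Using the 1-form formula, the coefficient of dx ∧ dy in d(df) is ∂^2 f/∂x ∂y - ∂^2 f/∂y ∂x = (0) - (0) = 0 (equality of mixed partials for smooth f).
Similarly for dx ∧ dz and dy ∧ dz — all coefficients vanish. So d(df) = 0.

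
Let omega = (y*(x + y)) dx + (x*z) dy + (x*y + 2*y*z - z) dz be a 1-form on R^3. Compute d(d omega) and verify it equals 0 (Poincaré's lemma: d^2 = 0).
d(d omega) = 0

Step 1: d omega = sum_{i<j} (∂f_j/∂x_i - ∂f_i/∂x_j) dx_i ∧ dx_j:
  coeff of dx ∧ dy: -x - 2*y + z
  coeff of dx ∧ dz: y
  coeff of dy ∧ dz: 2*z
Step 2: Apply d again to each 2-form coefficient. The only possible 3-form in R^3 is dx ∧ dy ∧ dz, with coefficient
  ∂(coeff of dy∧dz)/∂x - ∂(coeff of dx∧dz)/∂y + ∂(coeff of dx∧dy)/∂z
  = ∂/∂x (2*z) - ∂/∂y (y) + ∂/∂z (-x - 2*y + z).
Each of these terms simplifies to sums of mixed partials that cancel in pairs. The result is 0 (by equality of mixed partials for smooth functions — Schwarz / Clairaut).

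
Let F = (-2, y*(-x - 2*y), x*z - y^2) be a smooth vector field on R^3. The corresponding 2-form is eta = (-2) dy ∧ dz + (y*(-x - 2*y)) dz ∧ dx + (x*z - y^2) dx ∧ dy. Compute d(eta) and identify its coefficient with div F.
d(eta) = (-4*y) dx ∧ dy ∧ dz; div F = -4*y

For a 2-form in R^3 of the form above, applying d gives a 3-form with coefficient ∂P/∂x + ∂Q/∂y + ∂R/∂z:
  ∂P/∂x = 0
  ∂Q/∂y = -x - 4*y
  ∂R/∂z = x
Sum = -4*y, which is exactly div F.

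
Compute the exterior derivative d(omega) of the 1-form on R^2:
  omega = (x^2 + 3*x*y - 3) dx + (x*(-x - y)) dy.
d(omega) = (-5*x - y) dx ∧ dy

For a 1-form omega = sum_i f_i dx_i, the exterior derivative is
  d(omega) = sum_{i < j} (∂f_j/∂x_i - ∂f_i/∂x_j) dx_i ∧ dx_j.
  coefficient of dx ∧ dy: ∂f_2/∂x - ∂f_1/∂y = ∂(x*(-x - y))/∂x - ∂(x^2 + 3*x*y - 3)/∂y = -5*x - y
Assembling: d(omega) = (-5*x - y) dx ∧ dy.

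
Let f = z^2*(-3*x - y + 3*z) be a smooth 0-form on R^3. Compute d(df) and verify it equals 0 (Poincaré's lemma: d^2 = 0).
d(df) = 0

Step 1: df = sum_i (∂f/∂x_i) dx_i = (-3*z^2) dx + (-z^2) dy + (z*(-6*x - 2*y + 9*z)) dz.
Step 2: Apply d again. Using the 1-form formula, the coefficient of dx ∧ dy in d(df) is ∂^2 f/∂x ∂y - ∂^2 f/∂y ∂x = (0) - (0) = 0 (equality of mixed partials for smooth f).
Similarly for dx ∧ dz and dy ∧ dz — all coefficients vanish. So d(df) = 0.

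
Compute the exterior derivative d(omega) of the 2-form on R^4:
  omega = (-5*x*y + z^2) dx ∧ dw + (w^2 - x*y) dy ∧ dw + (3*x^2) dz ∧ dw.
d(omega) = (5*x - y) dx ∧ dy ∧ dw + (6*x - 2*z) dx ∧ dz ∧ dw

For a 2-form omega = sum_{i<j} g_{ij} dx_i ∧ dx_j, the exterior derivative is
  d(omega) = sum_{i<j} d(g_{ij}) ∧ dx_i ∧ dx_j = sum_{i<j, k} (∂g_{ij}/∂x_k) dx_k ∧ dx_i ∧ dx_j.
Expand each term, using dx_k ∧ dx_i ∧ dx_j = sgn(permutation) dx_{(a)} ∧ dx_{(b)} ∧ dx_{(c)} with (a < b < c) sorted:
  d(-5*x*y + z^2) includes (∂/∂y)(-5*x*y + z^2) dy = (-5*x) dy, which multiplied by dx ∧ dw gives (5*x) dx ∧ dy ∧ dw
  d(-5*x*y + z^2) includes (∂/∂z)(-5*x*y + z^2) dz = (2*z) dz, which multiplied by dx ∧ dw gives (-2*z) dx ∧ dz ∧ dw
  d(w^2 - x*y) includes (∂/∂x)(w^2 - x*y) dx = (-y) dx, which multiplied by dy ∧ dw gives (-y) dx ∧ dy ∧ dw
  d(3*x^2) includes (∂/∂x)(3*x^2) dx = (6*x) dx, which multiplied by dz ∧ dw gives (6*x) dx ∧ dz ∧ dw
Collecting like 3-forms: d(omega) = (5*x - y) dx ∧ dy ∧ dw + (6*x - 2*z) dx ∧ dz ∧ dw.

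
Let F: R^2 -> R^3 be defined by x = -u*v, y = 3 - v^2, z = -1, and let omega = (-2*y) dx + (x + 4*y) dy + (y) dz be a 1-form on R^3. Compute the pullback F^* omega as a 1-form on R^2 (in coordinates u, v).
F^* omega = (2*v*(3 - v^2)) du + (6*u + 8*v^3 - 24*v) dv

Using F^*(f dg) = (f ∘ F) d(g ∘ F), substitute each coordinate x_i by F_i(u, v) in f_i, and replace dx_i by d F_i = (∂F_i/∂u) du + (∂F_i/∂v) dv.
  For the x component: f_1(F) = 2*v^2 - 6; d F_1 = (-v) du + (-u) dv
  For the y component: f_2(F) = -u*v - 4*v^2 + 12; d F_2 = (0) du + (-2*v) dv
  For the z component: f_3(F) = 3 - v^2; d F_3 = (0) du + (0) dv
Combining and collecting du, dv coefficients:
  coeff of du: 2*v*(3 - v^2)
  coeff of dv: 6*u + 8*v^3 - 24*v
F^* omega = (2*v*(3 - v^2)) du + (6*u + 8*v^3 - 24*v) dv.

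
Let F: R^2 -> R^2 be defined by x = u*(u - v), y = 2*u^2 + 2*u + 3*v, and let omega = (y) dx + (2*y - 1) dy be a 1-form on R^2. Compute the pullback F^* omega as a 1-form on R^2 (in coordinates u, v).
F^* omega = (20*u^3 - 2*u^2*v + 28*u^2 + 28*u*v + 4*u - 3*v^2 + 12*v - 2) du + (-2*u^3 + 10*u^2 - 3*u*v + 12*u + 18*v - 3) dv

Using F^*(f dg) = (f ∘ F) d(g ∘ F), substitute each coordinate x_i by F_i(u, v) in f_i, and replace dx_i by d F_i = (∂F_i/∂u) du + (∂F_i/∂v) dv.
  For the x component: f_1(F) = 2*u^2 + 2*u + 3*v; d F_1 = (2*u - v) du + (-u) dv
  For the y component: f_2(F) = 4*u^2 + 4*u + 6*v - 1; d F_2 = (4*u + 2) du + (3) dv
Combining and collecting du, dv coefficients:
  coeff of du: 20*u^3 - 2*u^2*v + 28*u^2 + 28*u*v + 4*u - 3*v^2 + 12*v - 2
  coeff of dv: -2*u^3 + 10*u^2 - 3*u*v + 12*u + 18*v - 3
F^* omega = (20*u^3 - 2*u^2*v + 28*u^2 + 28*u*v + 4*u - 3*v^2 + 12*v - 2) du + (-2*u^3 + 10*u^2 - 3*u*v + 12*u + 18*v - 3) dv.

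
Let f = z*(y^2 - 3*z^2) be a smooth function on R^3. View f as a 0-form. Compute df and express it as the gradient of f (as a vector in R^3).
df = (0) dx + (2*y*z) dy + (y^2 - 9*z^2) dz; grad f = (0, 2*y*z, y^2 - 9*z^2)

For a 0-form f, d f = (∂f/∂x) dx + (∂f/∂y) dy + (∂f/∂z) dz. The components of the vector representation are exactly the entries of grad f in Cartesian coordinates:
  ∂f/∂x = 0
  ∂f/∂y = 2*y*z
  ∂f/∂z = y^2 - 9*z^2.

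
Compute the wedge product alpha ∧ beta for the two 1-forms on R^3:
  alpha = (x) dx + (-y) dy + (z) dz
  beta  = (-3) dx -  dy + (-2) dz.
alpha ∧ beta = (-x - 3*y) dx ∧ dy + (-2*x + 3*z) dx ∧ dz + (2*y + z) dy ∧ dz

Distribute the wedge, using dx_i ∧ dx_j = -dx_j ∧ dx_i and dx_i ∧ dx_i = 0. For each pair (i, j) with i < j, the coefficient of dx_i ∧ dx_j in alpha ∧ beta is (alpha_i * beta_j - alpha_j * beta_i). Collecting: alpha ∧ beta = (-x - 3*y) dx ∧ dy + (-2*x + 3*z) dx ∧ dz + (2*y + z) dy ∧ dz.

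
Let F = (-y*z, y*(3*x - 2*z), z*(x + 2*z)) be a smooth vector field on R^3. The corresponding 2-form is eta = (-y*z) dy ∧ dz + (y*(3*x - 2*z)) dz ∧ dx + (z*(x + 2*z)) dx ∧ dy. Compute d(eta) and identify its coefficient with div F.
d(eta) = (4*x + 2*z) dx ∧ dy ∧ dz; div F = 4*x + 2*z

For a 2-form in R^3 of the form above, applying d gives a 3-form with coefficient ∂P/∂x + ∂Q/∂y + ∂R/∂z:
  ∂P/∂x = 0
  ∂Q/∂y = 3*x - 2*z
  ∂R/∂z = x + 4*z
Sum = 4*x + 2*z, which is exactly div F.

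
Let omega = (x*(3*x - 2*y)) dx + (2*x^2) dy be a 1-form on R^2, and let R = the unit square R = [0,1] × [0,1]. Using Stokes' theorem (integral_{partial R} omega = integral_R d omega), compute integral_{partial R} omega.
integral_(partial R) omega = 3

Stokes: integral_partial_R omega = integral_R d omega with d omega = (∂Q/∂x - ∂P/∂y) dx ∧ dy.
  ∂Q/∂x = 4*x
  ∂P/∂y = -2*x
  integrand = ∂Q/∂x - ∂P/∂y = 6*x.
Integrating over R: integral_0^1 integral_0^1 (6*x) dx dy = 3.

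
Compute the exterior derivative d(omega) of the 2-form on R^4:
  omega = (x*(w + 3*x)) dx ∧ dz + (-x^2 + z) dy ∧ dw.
d(omega) = (x) dx ∧ dz ∧ dw + (-2*x) dx ∧ dy ∧ dw + (-1) dy ∧ dz ∧ dw

For a 2-form omega = sum_{i<j} g_{ij} dx_i ∧ dx_j, the exterior derivative is
  d(omega) = sum_{i<j} d(g_{ij}) ∧ dx_i ∧ dx_j = sum_{i<j, k} (∂g_{ij}/∂x_k) dx_k ∧ dx_i ∧ dx_j.
Expand each term, using dx_k ∧ dx_i ∧ dx_j = sgn(permutation) dx_{(a)} ∧ dx_{(b)} ∧ dx_{(c)} with (a < b < c) sorted:
  d(x*(w + 3*x)) includes (∂/∂w)(x*(w + 3*x)) dw = (x) dw, which multiplied by dx ∧ dz gives (x) dx ∧ dz ∧ dw
  d(-x^2 + z) includes (∂/∂x)(-x^2 + z) dx = (-2*x) dx, which multiplied by dy ∧ dw gives (-2*x) dx ∧ dy ∧ dw
  d(-x^2 + z) includes (∂/∂z)(-x^2 + z) dz = (1) dz, which multiplied by dy ∧ dw gives (-1) dy ∧ dz ∧ dw
Collecting like 3-forms: d(omega) = (x) dx ∧ dz ∧ dw + (-2*x) dx ∧ dy ∧ dw + (-1) dy ∧ dz ∧ dw.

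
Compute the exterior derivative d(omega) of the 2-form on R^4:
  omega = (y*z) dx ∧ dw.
d(omega) = (-z) dx ∧ dy ∧ dw + (-y) dx ∧ dz ∧ dw

For a 2-form omega = sum_{i<j} g_{ij} dx_i ∧ dx_j, the exterior derivative is
  d(omega) = sum_{i<j} d(g_{ij}) ∧ dx_i ∧ dx_j = sum_{i<j, k} (∂g_{ij}/∂x_k) dx_k ∧ dx_i ∧ dx_j.
Expand each term, using dx_k ∧ dx_i ∧ dx_j = sgn(permutation) dx_{(a)} ∧ dx_{(b)} ∧ dx_{(c)} with (a < b < c) sorted:
  d(y*z) includes (∂/∂y)(y*z) dy = (z) dy, which multiplied by dx ∧ dw gives (-z) dx ∧ dy ∧ dw
  d(y*z) includes (∂/∂z)(y*z) dz = (y) dz, which multiplied by dx ∧ dw gives (-y) dx ∧ dz ∧ dw
Collecting like 3-forms: d(omega) = (-z) dx ∧ dy ∧ dw + (-y) dx ∧ dz ∧ dw.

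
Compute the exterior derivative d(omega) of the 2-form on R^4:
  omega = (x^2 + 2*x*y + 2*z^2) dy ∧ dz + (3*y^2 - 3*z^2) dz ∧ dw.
d(omega) = (2*x + 2*y) dx ∧ dy ∧ dz + (6*y) dy ∧ dz ∧ dw

For a 2-form omega = sum_{i<j} g_{ij} dx_i ∧ dx_j, the exterior derivative is
  d(omega) = sum_{i<j} d(g_{ij}) ∧ dx_i ∧ dx_j = sum_{i<j, k} (∂g_{ij}/∂x_k) dx_k ∧ dx_i ∧ dx_j.
Expand each term, using dx_k ∧ dx_i ∧ dx_j = sgn(permutation) dx_{(a)} ∧ dx_{(b)} ∧ dx_{(c)} with (a < b < c) sorted:
  d(x^2 + 2*x*y + 2*z^2) includes (∂/∂x)(x^2 + 2*x*y + 2*z^2) dx = (2*x + 2*y) dx, which multiplied by dy ∧ dz gives (2*x + 2*y) dx ∧ dy ∧ dz
  d(3*y^2 - 3*z^2) includes (∂/∂y)(3*y^2 - 3*z^2) dy = (6*y) dy, which multiplied by dz ∧ dw gives (6*y) dy ∧ dz ∧ dw
Collecting like 3-forms: d(omega) = (2*x + 2*y) dx ∧ dy ∧ dz + (6*y) dy ∧ dz ∧ dw.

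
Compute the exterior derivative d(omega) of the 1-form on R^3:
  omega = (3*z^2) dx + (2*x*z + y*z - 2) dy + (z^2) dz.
d(omega) = (2*z) dx ∧ dy + (-6*z) dx ∧ dz + (-2*x - y) dy ∧ dz

For a 1-form omega = sum_i f_i dx_i, the exterior derivative is
  d(omega) = sum_{i < j} (∂f_j/∂x_i - ∂f_i/∂x_j) dx_i ∧ dx_j.
  coefficient of dx ∧ dy: ∂f_2/∂x - ∂f_1/∂y = ∂(2*x*z + y*z - 2)/∂x - ∂(3*z^2)/∂y = 2*z
  coefficient of dx ∧ dz: ∂f_3/∂x - ∂f_1/∂z = ∂(z^2)/∂x - ∂(3*z^2)/∂z = -6*z
  coefficient of dy ∧ dz: ∂f_3/∂y - ∂f_2/∂z = ∂(z^2)/∂y - ∂(2*x*z + y*z - 2)/∂z = -2*x - y
Assembling: d(omega) = (2*z) dx ∧ dy + (-6*z) dx ∧ dz + (-2*x - y) dy ∧ dz.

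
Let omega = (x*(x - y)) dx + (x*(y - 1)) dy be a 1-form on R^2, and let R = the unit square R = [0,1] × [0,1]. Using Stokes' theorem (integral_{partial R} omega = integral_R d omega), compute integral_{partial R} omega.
integral_(partial R) omega = 0

Stokes: integral_partial_R omega = integral_R d omega with d omega = (∂Q/∂x - ∂P/∂y) dx ∧ dy.
  ∂Q/∂x = y - 1
  ∂P/∂y = -x
  integrand = ∂Q/∂x - ∂P/∂y = x + y - 1.
Integrating over R: integral_0^1 integral_0^1 (x + y - 1) dx dy = 0.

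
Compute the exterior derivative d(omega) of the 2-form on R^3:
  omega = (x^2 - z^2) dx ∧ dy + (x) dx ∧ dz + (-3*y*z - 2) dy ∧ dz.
d(omega) = (-2*z) dx ∧ dy ∧ dz

For a 2-form omega = sum_{i<j} g_{ij} dx_i ∧ dx_j, the exterior derivative is
  d(omega) = sum_{i<j} d(g_{ij}) ∧ dx_i ∧ dx_j = sum_{i<j, k} (∂g_{ij}/∂x_k) dx_k ∧ dx_i ∧ dx_j.
Expand each term, using dx_k ∧ dx_i ∧ dx_j = sgn(permutation) dx_{(a)} ∧ dx_{(b)} ∧ dx_{(c)} with (a < b < c) sorted:
  d(x^2 - z^2) includes (∂/∂z)(x^2 - z^2) dz = (-2*z) dz, which multiplied by dx ∧ dy gives (-2*z) dx ∧ dy ∧ dz
Collecting like 3-forms: d(omega) = (-2*z) dx ∧ dy ∧ dz.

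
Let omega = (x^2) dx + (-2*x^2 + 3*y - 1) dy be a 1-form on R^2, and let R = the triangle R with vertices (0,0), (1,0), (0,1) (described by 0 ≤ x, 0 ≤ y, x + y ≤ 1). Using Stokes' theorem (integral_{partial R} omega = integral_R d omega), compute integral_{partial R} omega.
integral_(partial R) omega = -2/3

Stokes: integral_partial_R omega = integral_R d omega with d omega = (∂Q/∂x - ∂P/∂y) dx ∧ dy.
  ∂Q/∂x = -4*x
  ∂P/∂y = 0
  integrand = ∂Q/∂x - ∂P/∂y = -4*x.
Integrating over R: integral_0^1 integral_0^{1-x} (-4*x) dy dx = -2/3.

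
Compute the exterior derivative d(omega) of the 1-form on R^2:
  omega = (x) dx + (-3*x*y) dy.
d(omega) = (-3*y) dx ∧ dy

For a 1-form omega = sum_i f_i dx_i, the exterior derivative is
  d(omega) = sum_{i < j} (∂f_j/∂x_i - ∂f_i/∂x_j) dx_i ∧ dx_j.
  coefficient of dx ∧ dy: ∂f_2/∂x - ∂f_1/∂y = ∂(-3*x*y)/∂x - ∂(x)/∂y = -3*y
Assembling: d(omega) = (-3*y) dx ∧ dy.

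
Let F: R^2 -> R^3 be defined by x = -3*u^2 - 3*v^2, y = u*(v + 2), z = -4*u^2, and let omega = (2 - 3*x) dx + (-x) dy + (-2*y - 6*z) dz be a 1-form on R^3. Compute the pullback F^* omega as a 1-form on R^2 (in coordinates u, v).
F^* omega = (-246*u^3 + 19*u^2*v + 38*u^2 - 54*u*v^2 - 12*u + 3*v^3 + 6*v^2) du + (3*u^3 - 54*u^2*v + 3*u*v^2 - 54*v^3 - 12*v) dv

Using F^*(f dg) = (f ∘ F) d(g ∘ F), substitute each coordinate x_i by F_i(u, v) in f_i, and replace dx_i by d F_i = (∂F_i/∂u) du + (∂F_i/∂v) dv.
  For the x component: f_1(F) = 9*u^2 + 9*v^2 + 2; d F_1 = (-6*u) du + (-6*v) dv
  For the y component: f_2(F) = 3*u^2 + 3*v^2; d F_2 = (v + 2) du + (u) dv
  For the z component: f_3(F) = 2*u*(12*u - v - 2); d F_3 = (-8*u) du + (0) dv
Combining and collecting du, dv coefficients:
  coeff of du: -246*u^3 + 19*u^2*v + 38*u^2 - 54*u*v^2 - 12*u + 3*v^3 + 6*v^2
  coeff of dv: 3*u^3 - 54*u^2*v + 3*u*v^2 - 54*v^3 - 12*v
F^* omega = (-246*u^3 + 19*u^2*v + 38*u^2 - 54*u*v^2 - 12*u + 3*v^3 + 6*v^2) du + (3*u^3 - 54*u^2*v + 3*u*v^2 - 54*v^3 - 12*v) dv.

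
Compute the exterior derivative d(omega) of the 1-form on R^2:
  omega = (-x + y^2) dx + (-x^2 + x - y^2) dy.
d(omega) = (-2*x - 2*y + 1) dx ∧ dy

For a 1-form omega = sum_i f_i dx_i, the exterior derivative is
  d(omega) = sum_{i < j} (∂f_j/∂x_i - ∂f_i/∂x_j) dx_i ∧ dx_j.
  coefficient of dx ∧ dy: ∂f_2/∂x - ∂f_1/∂y = ∂(-x^2 + x - y^2)/∂x - ∂(-x + y^2)/∂y = -2*x - 2*y + 1
Assembling: d(omega) = (-2*x - 2*y + 1) dx ∧ dy.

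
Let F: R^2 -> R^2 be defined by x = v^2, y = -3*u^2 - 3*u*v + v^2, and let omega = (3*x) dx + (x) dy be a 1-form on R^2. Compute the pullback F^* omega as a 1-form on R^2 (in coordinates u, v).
F^* omega = (3*v^2*(-2*u - v)) du + (v^2*(-3*u + 8*v)) dv

Using F^*(f dg) = (f ∘ F) d(g ∘ F), substitute each coordinate x_i by F_i(u, v) in f_i, and replace dx_i by d F_i = (∂F_i/∂u) du + (∂F_i/∂v) dv.
  For the x component: f_1(F) = 3*v^2; d F_1 = (0) du + (2*v) dv
  For the y component: f_2(F) = v^2; d F_2 = (-6*u - 3*v) du + (-3*u + 2*v) dv
Combining and collecting du, dv coefficients:
  coeff of du: 3*v^2*(-2*u - v)
  coeff of dv: v^2*(-3*u + 8*v)
F^* omega = (3*v^2*(-2*u - v)) du + (v^2*(-3*u + 8*v)) dv.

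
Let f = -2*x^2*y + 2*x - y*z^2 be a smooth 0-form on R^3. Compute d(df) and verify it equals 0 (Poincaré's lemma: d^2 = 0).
d(df) = 0

Step 1: df = sum_i (∂f/∂x_i) dx_i = (-4*x*y + 2) dx + (-2*x^2 - z^2) dy + (-2*y*z) dz.
Step 2: Apply d again. Using the 1-form formula, the coefficient of dx ∧ dy in d(df) is ∂^2 f/∂x ∂y - ∂^2 f/∂y ∂x = (-4*x) - (-4*x) = 0 (equality of mixed partials for smooth f).
Similarly for dx ∧ dz and dy ∧ dz — all coefficients vanish. So d(df) = 0.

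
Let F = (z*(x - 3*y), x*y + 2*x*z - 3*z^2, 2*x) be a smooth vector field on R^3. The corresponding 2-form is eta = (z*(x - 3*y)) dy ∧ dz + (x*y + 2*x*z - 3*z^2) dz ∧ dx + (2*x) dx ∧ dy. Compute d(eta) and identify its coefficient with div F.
d(eta) = (x + z) dx ∧ dy ∧ dz; div F = x + z

For a 2-form in R^3 of the form above, applying d gives a 3-form with coefficient ∂P/∂x + ∂Q/∂y + ∂R/∂z:
  ∂P/∂x = z
  ∂Q/∂y = x
  ∂R/∂z = 0
Sum = x + z, which is exactly div F.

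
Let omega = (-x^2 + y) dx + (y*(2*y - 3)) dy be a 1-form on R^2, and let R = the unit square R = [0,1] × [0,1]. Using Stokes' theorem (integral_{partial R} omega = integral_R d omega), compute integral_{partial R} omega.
integral_(partial R) omega = -1

Stokes: integral_partial_R omega = integral_R d omega with d omega = (∂Q/∂x - ∂P/∂y) dx ∧ dy.
  ∂Q/∂x = 0
  ∂P/∂y = 1
  integrand = ∂Q/∂x - ∂P/∂y = -1.
Integrating over R: integral_0^1 integral_0^1 (-1) dx dy = -1.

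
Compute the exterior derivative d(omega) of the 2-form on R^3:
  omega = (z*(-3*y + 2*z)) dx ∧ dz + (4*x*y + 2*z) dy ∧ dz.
d(omega) = (4*y + 3*z) dx ∧ dy ∧ dz

For a 2-form omega = sum_{i<j} g_{ij} dx_i ∧ dx_j, the exterior derivative is
  d(omega) = sum_{i<j} d(g_{ij}) ∧ dx_i ∧ dx_j = sum_{i<j, k} (∂g_{ij}/∂x_k) dx_k ∧ dx_i ∧ dx_j.
Expand each term, using dx_k ∧ dx_i ∧ dx_j = sgn(permutation) dx_{(a)} ∧ dx_{(b)} ∧ dx_{(c)} with (a < b < c) sorted:
  d(z*(-3*y + 2*z)) includes (∂/∂y)(z*(-3*y + 2*z)) dy = (-3*z) dy, which multiplied by dx ∧ dz gives (3*z) dx ∧ dy ∧ dz
  d(4*x*y + 2*z) includes (∂/∂x)(4*x*y + 2*z) dx = (4*y) dx, which multiplied by dy ∧ dz gives (4*y) dx ∧ dy ∧ dz
Collecting like 3-forms: d(omega) = (4*y + 3*z) dx ∧ dy ∧ dz.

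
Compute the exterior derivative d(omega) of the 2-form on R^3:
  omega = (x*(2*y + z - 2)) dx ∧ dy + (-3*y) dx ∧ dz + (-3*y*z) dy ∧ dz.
d(omega) = (x + 3) dx ∧ dy ∧ dz

For a 2-form omega = sum_{i<j} g_{ij} dx_i ∧ dx_j, the exterior derivative is
  d(omega) = sum_{i<j} d(g_{ij}) ∧ dx_i ∧ dx_j = sum_{i<j, k} (∂g_{ij}/∂x_k) dx_k ∧ dx_i ∧ dx_j.
Expand each term, using dx_k ∧ dx_i ∧ dx_j = sgn(permutation) dx_{(a)} ∧ dx_{(b)} ∧ dx_{(c)} with (a < b < c) sorted:
  d(x*(2*y + z - 2)) includes (∂/∂z)(x*(2*y + z - 2)) dz = (x) dz, which multiplied by dx ∧ dy gives (x) dx ∧ dy ∧ dz
  d(-3*y) includes (∂/∂y)(-3*y) dy = (-3) dy, which multiplied by dx ∧ dz gives (3) dx ∧ dy ∧ dz
Collecting like 3-forms: d(omega) = (x + 3) dx ∧ dy ∧ dz.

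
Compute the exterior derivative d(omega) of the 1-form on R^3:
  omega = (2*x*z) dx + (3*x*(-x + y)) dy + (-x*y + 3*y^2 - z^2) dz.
d(omega) = (-6*x + 3*y) dx ∧ dy + (-2*x - y) dx ∧ dz + (-x + 6*y) dy ∧ dz

For a 1-form omega = sum_i f_i dx_i, the exterior derivative is
  d(omega) = sum_{i < j} (∂f_j/∂x_i - ∂f_i/∂x_j) dx_i ∧ dx_j.
  coefficient of dx ∧ dy: ∂f_2/∂x - ∂f_1/∂y = ∂(3*x*(-x + y))/∂x - ∂(2*x*z)/∂y = -6*x + 3*y
  coefficient of dx ∧ dz: ∂f_3/∂x - ∂f_1/∂z = ∂(-x*y + 3*y^2 - z^2)/∂x - ∂(2*x*z)/∂z = -2*x - y
  coefficient of dy ∧ dz: ∂f_3/∂y - ∂f_2/∂z = ∂(-x*y + 3*y^2 - z^2)/∂y - ∂(3*x*(-x + y))/∂z = -x + 6*y
Assembling: d(omega) = (-6*x + 3*y) dx ∧ dy + (-2*x - y) dx ∧ dz + (-x + 6*y) dy ∧ dz.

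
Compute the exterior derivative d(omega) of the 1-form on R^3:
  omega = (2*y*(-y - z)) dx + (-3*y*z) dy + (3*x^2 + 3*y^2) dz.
d(omega) = (4*y + 2*z) dx ∧ dy + (6*x + 2*y) dx ∧ dz + (9*y) dy ∧ dz

For a 1-form omega = sum_i f_i dx_i, the exterior derivative is
  d(omega) = sum_{i < j} (∂f_j/∂x_i - ∂f_i/∂x_j) dx_i ∧ dx_j.
  coefficient of dx ∧ dy: ∂f_2/∂x - ∂f_1/∂y = ∂(-3*y*z)/∂x - ∂(2*y*(-y - z))/∂y = 4*y + 2*z
  coefficient of dx ∧ dz: ∂f_3/∂x - ∂f_1/∂z = ∂(3*x^2 + 3*y^2)/∂x - ∂(2*y*(-y - z))/∂z = 6*x + 2*y
  coefficient of dy ∧ dz: ∂f_3/∂y - ∂f_2/∂z = ∂(3*x^2 + 3*y^2)/∂y - ∂(-3*y*z)/∂z = 9*y
Assembling: d(omega) = (4*y + 2*z) dx ∧ dy + (6*x + 2*y) dx ∧ dz + (9*y) dy ∧ dz.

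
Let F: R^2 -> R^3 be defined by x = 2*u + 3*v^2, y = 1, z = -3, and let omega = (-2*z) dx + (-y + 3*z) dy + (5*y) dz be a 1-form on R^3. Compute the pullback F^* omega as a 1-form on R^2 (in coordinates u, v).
F^* omega = (12) du + (36*v) dv

Using F^*(f dg) = (f ∘ F) d(g ∘ F), substitute each coordinate x_i by F_i(u, v) in f_i, and replace dx_i by d F_i = (∂F_i/∂u) du + (∂F_i/∂v) dv.
  For the x component: f_1(F) = 6; d F_1 = (2) du + (6*v) dv
  For the y component: f_2(F) = -10; d F_2 = (0) du + (0) dv
  For the z component: f_3(F) = 5; d F_3 = (0) du + (0) dv
Combining and collecting du, dv coefficients:
  coeff of du: 12
  coeff of dv: 36*v
F^* omega = (12) du + (36*v) dv.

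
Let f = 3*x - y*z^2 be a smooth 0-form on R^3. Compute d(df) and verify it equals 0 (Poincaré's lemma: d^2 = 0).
d(df) = 0

Step 1: df = sum_i (∂f/∂x_i) dx_i = (3) dx + (-z^2) dy + (-2*y*z) dz.
Step 2: Apply d again. Using the 1-form formula, the coefficient of dx ∧ dy in d(df) is ∂^2 f/∂x ∂y - ∂^2 f/∂y ∂x = (0) - (0) = 0 (equality of mixed partials for smooth f).
Similarly for dx ∧ dz and dy ∧ dz — all coefficients vanish. So d(df) = 0.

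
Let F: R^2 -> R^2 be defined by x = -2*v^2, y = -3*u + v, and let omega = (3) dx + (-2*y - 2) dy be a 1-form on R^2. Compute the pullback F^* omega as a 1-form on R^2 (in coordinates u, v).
F^* omega = (-18*u + 6*v + 6) du + (6*u - 14*v - 2) dv

Using F^*(f dg) = (f ∘ F) d(g ∘ F), substitute each coordinate x_i by F_i(u, v) in f_i, and replace dx_i by d F_i = (∂F_i/∂u) du + (∂F_i/∂v) dv.
  For the x component: f_1(F) = 3; d F_1 = (0) du + (-4*v) dv
  For the y component: f_2(F) = 6*u - 2*v - 2; d F_2 = (-3) du + (1) dv
Combining and collecting du, dv coefficients:
  coeff of du: -18*u + 6*v + 6
  coeff of dv: 6*u - 14*v - 2
F^* omega = (-18*u + 6*v + 6) du + (6*u - 14*v - 2) dv.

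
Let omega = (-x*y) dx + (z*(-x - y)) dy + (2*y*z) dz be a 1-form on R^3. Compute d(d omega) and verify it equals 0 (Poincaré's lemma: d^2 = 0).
d(d omega) = 0

Step 1: d omega = sum_{i<j} (∂f_j/∂x_i - ∂f_i/∂x_j) dx_i ∧ dx_j:
  coeff of dx ∧ dy: x - z
  coeff of dx ∧ dz: 0
  coeff of dy ∧ dz: x + y + 2*z
Step 2: Apply d again to each 2-form coefficient. The only possible 3-form in R^3 is dx ∧ dy ∧ dz, with coefficient
  ∂(coeff of dy∧dz)/∂x - ∂(coeff of dx∧dz)/∂y + ∂(coeff of dx∧dy)/∂z
  = ∂/∂x (x + y + 2*z) - ∂/∂y (0) + ∂/∂z (x - z).
Each of these terms simplifies to sums of mixed partials that cancel in pairs. The result is 0 (by equality of mixed partials for smooth functions — Schwarz / Clairaut).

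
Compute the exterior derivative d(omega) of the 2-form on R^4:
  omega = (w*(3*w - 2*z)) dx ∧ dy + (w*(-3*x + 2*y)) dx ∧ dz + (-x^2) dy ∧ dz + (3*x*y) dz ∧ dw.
d(omega) = (-4*w - 2*x) dx ∧ dy ∧ dz + (6*w - 2*z) dx ∧ dy ∧ dw + (-3*x + 5*y) dx ∧ dz ∧ dw + (3*x) dy ∧ dz ∧ dw

For a 2-form omega = sum_{i<j} g_{ij} dx_i ∧ dx_j, the exterior derivative is
  d(omega) = sum_{i<j} d(g_{ij}) ∧ dx_i ∧ dx_j = sum_{i<j, k} (∂g_{ij}/∂x_k) dx_k ∧ dx_i ∧ dx_j.
Expand each term, using dx_k ∧ dx_i ∧ dx_j = sgn(permutation) dx_{(a)} ∧ dx_{(b)} ∧ dx_{(c)} with (a < b < c) sorted:
  d(w*(3*w - 2*z)) includes (∂/∂z)(w*(3*w - 2*z)) dz = (-2*w) dz, which multiplied by dx ∧ dy gives (-2*w) dx ∧ dy ∧ dz
  d(w*(3*w - 2*z)) includes (∂/∂w)(w*(3*w - 2*z)) dw = (6*w - 2*z) dw, which multiplied by dx ∧ dy gives (6*w - 2*z) dx ∧ dy ∧ dw
  d(w*(-3*x + 2*y)) includes (∂/∂y)(w*(-3*x + 2*y)) dy = (2*w) dy, which multiplied by dx ∧ dz gives (-2*w) dx ∧ dy ∧ dz
  d(w*(-3*x + 2*y)) includes (∂/∂w)(w*(-3*x + 2*y)) dw = (-3*x + 2*y) dw, which multiplied by dx ∧ dz gives (-3*x + 2*y) dx ∧ dz ∧ dw
  d(-x^2) includes (∂/∂x)(-x^2) dx = (-2*x) dx, which multiplied by dy ∧ dz gives (-2*x) dx ∧ dy ∧ dz
  d(3*x*y) includes (∂/∂x)(3*x*y) dx = (3*y) dx, which multiplied by dz ∧ dw gives (3*y) dx ∧ dz ∧ dw
  d(3*x*y) includes (∂/∂y)(3*x*y) dy = (3*x) dy, which multiplied by dz ∧ dw gives (3*x) dy ∧ dz ∧ dw
Collecting like 3-forms: d(omega) = (-4*w - 2*x) dx ∧ dy ∧ dz + (6*w - 2*z) dx ∧ dy ∧ dw + (-3*x + 5*y) dx ∧ dz ∧ dw + (3*x) dy ∧ dz ∧ dw.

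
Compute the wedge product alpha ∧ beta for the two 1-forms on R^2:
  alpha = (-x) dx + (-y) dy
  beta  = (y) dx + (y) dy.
alpha ∧ beta = (y*(-x + y)) dx ∧ dy

Distribute the wedge, using dx_i ∧ dx_j = -dx_j ∧ dx_i and dx_i ∧ dx_i = 0. For each pair (i, j) with i < j, the coefficient of dx_i ∧ dx_j in alpha ∧ beta is (alpha_i * beta_j - alpha_j * beta_i). Collecting: alpha ∧ beta = (y*(-x + y)) dx ∧ dy.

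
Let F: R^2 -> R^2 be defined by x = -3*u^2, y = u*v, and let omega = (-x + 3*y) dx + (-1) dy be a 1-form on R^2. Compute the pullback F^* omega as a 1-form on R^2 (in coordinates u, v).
F^* omega = (-18*u^3 - 18*u^2*v - v) du + (-u) dv

Using F^*(f dg) = (f ∘ F) d(g ∘ F), substitute each coordinate x_i by F_i(u, v) in f_i, and replace dx_i by d F_i = (∂F_i/∂u) du + (∂F_i/∂v) dv.
  For the x component: f_1(F) = 3*u*(u + v); d F_1 = (-6*u) du + (0) dv
  For the y component: f_2(F) = -1; d F_2 = (v) du + (u) dv
Combining and collecting du, dv coefficients:
  coeff of du: -18*u^3 - 18*u^2*v - v
  coeff of dv: -u
F^* omega = (-18*u^3 - 18*u^2*v - v) du + (-u) dv.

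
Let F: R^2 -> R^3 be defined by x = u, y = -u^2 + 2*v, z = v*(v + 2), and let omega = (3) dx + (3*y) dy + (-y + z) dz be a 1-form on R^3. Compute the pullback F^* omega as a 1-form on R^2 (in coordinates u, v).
F^* omega = (6*u^3 - 12*u*v + 3) du + (2*u^2*v - 4*u^2 + 2*v^3 + 2*v^2 + 12*v) dv

Using F^*(f dg) = (f ∘ F) d(g ∘ F), substitute each coordinate x_i by F_i(u, v) in f_i, and replace dx_i by d F_i = (∂F_i/∂u) du + (∂F_i/∂v) dv.
  For the x component: f_1(F) = 3; d F_1 = (1) du + (0) dv
  For the y component: f_2(F) = -3*u^2 + 6*v; d F_2 = (-2*u) du + (2) dv
  For the z component: f_3(F) = u^2 + v^2; d F_3 = (0) du + (2*v + 2) dv
Combining and collecting du, dv coefficients:
  coeff of du: 6*u^3 - 12*u*v + 3
  coeff of dv: 2*u^2*v - 4*u^2 + 2*v^3 + 2*v^2 + 12*v
F^* omega = (6*u^3 - 12*u*v + 3) du + (2*u^2*v - 4*u^2 + 2*v^3 + 2*v^2 + 12*v) dv.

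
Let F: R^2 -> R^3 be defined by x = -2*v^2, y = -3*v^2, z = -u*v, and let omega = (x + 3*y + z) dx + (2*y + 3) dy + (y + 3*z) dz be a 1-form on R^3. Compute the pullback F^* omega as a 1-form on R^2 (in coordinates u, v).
F^* omega = (3*v^2*(u + v)) du + (v*(3*u^2 + 7*u*v + 80*v^2 - 18)) dv

Using F^*(f dg) = (f ∘ F) d(g ∘ F), substitute each coordinate x_i by F_i(u, v) in f_i, and replace dx_i by d F_i = (∂F_i/∂u) du + (∂F_i/∂v) dv.
  For the x component: f_1(F) = v*(-u - 11*v); d F_1 = (0) du + (-4*v) dv
  For the y component: f_2(F) = 3 - 6*v^2; d F_2 = (0) du + (-6*v) dv
  For the z component: f_3(F) = 3*v*(-u - v); d F_3 = (-v) du + (-u) dv
Combining and collecting du, dv coefficients:
  coeff of du: 3*v^2*(u + v)
  coeff of dv: v*(3*u^2 + 7*u*v + 80*v^2 - 18)
F^* omega = (3*v^2*(u + v)) du + (v*(3*u^2 + 7*u*v + 80*v^2 - 18)) dv.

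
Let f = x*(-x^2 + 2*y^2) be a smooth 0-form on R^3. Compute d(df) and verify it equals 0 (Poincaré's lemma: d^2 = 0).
d(df) = 0

Step 1: df = sum_i (∂f/∂x_i) dx_i = (-3*x^2 + 2*y^2) dx + (4*x*y) dy + (0) dz.
Step 2: Apply d again. Using the 1-form formula, the coefficient of dx ∧ dy in d(df) is ∂^2 f/∂x ∂y - ∂^2 f/∂y ∂x = (4*y) - (4*y) = 0 (equality of mixed partials for smooth f).
Similarly for dx ∧ dz and dy ∧ dz — all coefficients vanish. So d(df) = 0.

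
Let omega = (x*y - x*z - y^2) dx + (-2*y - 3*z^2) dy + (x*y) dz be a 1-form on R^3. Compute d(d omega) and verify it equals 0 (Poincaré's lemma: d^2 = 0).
d(d omega) = 0

Step 1: d omega = sum_{i<j} (∂f_j/∂x_i - ∂f_i/∂x_j) dx_i ∧ dx_j:
  coeff of dx ∧ dy: -x + 2*y
  coeff of dx ∧ dz: x + y
  coeff of dy ∧ dz: x + 6*z
Step 2: Apply d again to each 2-form coefficient. The only possible 3-form in R^3 is dx ∧ dy ∧ dz, with coefficient
  ∂(coeff of dy∧dz)/∂x - ∂(coeff of dx∧dz)/∂y + ∂(coeff of dx∧dy)/∂z
  = ∂/∂x (x + 6*z) - ∂/∂y (x + y) + ∂/∂z (-x + 2*y).
Each of these terms simplifies to sums of mixed partials that cancel in pairs. The result is 0 (by equality of mixed partials for smooth functions — Schwarz / Clairaut).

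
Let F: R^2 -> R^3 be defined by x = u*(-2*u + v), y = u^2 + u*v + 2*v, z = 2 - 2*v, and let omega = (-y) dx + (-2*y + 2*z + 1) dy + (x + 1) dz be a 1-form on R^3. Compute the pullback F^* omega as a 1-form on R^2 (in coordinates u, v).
F^* omega = (-3*u^2*v - 3*u*v^2 - 8*u*v + 10*u - 10*v^2 + 5*v) du + (-3*u^3 - 3*u^2*v - 16*u*v + 5*u - 16*v + 8) dv

Using F^*(f dg) = (f ∘ F) d(g ∘ F), substitute each coordinate x_i by F_i(u, v) in f_i, and replace dx_i by d F_i = (∂F_i/∂u) du + (∂F_i/∂v) dv.
  For the x component: f_1(F) = -u^2 - u*v - 2*v; d F_1 = (-4*u + v) du + (u) dv
  For the y component: f_2(F) = -2*u^2 - 2*u*v - 8*v + 5; d F_2 = (2*u + v) du + (u + 2) dv
  For the z component: f_3(F) = -2*u^2 + u*v + 1; d F_3 = (0) du + (-2) dv
Combining and collecting du, dv coefficients:
  coeff of du: -3*u^2*v - 3*u*v^2 - 8*u*v + 10*u - 10*v^2 + 5*v
  coeff of dv: -3*u^3 - 3*u^2*v - 16*u*v + 5*u - 16*v + 8
F^* omega = (-3*u^2*v - 3*u*v^2 - 8*u*v + 10*u - 10*v^2 + 5*v) du + (-3*u^3 - 3*u^2*v - 16*u*v + 5*u - 16*v + 8) dv.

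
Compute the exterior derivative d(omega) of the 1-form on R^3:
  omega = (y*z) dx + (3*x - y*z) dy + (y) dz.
d(omega) = (3 - z) dx ∧ dy + (-y) dx ∧ dz + (y + 1) dy ∧ dz

For a 1-form omega = sum_i f_i dx_i, the exterior derivative is
  d(omega) = sum_{i < j} (∂f_j/∂x_i - ∂f_i/∂x_j) dx_i ∧ dx_j.
  coefficient of dx ∧ dy: ∂f_2/∂x - ∂f_1/∂y = ∂(3*x - y*z)/∂x - ∂(y*z)/∂y = 3 - z
  coefficient of dx ∧ dz: ∂f_3/∂x - ∂f_1/∂z = ∂(y)/∂x - ∂(y*z)/∂z = -y
  coefficient of dy ∧ dz: ∂f_3/∂y - ∂f_2/∂z = ∂(y)/∂y - ∂(3*x - y*z)/∂z = y + 1
Assembling: d(omega) = (3 - z) dx ∧ dy + (-y) dx ∧ dz + (y + 1) dy ∧ dz.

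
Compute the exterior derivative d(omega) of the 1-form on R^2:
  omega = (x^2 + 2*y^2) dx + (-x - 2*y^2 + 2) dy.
d(omega) = (-4*y - 1) dx ∧ dy

For a 1-form omega = sum_i f_i dx_i, the exterior derivative is
  d(omega) = sum_{i < j} (∂f_j/∂x_i - ∂f_i/∂x_j) dx_i ∧ dx_j.
  coefficient of dx ∧ dy: ∂f_2/∂x - ∂f_1/∂y = ∂(-x - 2*y^2 + 2)/∂x - ∂(x^2 + 2*y^2)/∂y = -4*y - 1
Assembling: d(omega) = (-4*y - 1) dx ∧ dy.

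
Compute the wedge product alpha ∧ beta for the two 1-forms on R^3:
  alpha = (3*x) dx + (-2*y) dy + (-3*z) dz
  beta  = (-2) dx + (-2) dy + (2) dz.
alpha ∧ beta = (-6*x - 4*y) dx ∧ dy + (6*x - 6*z) dx ∧ dz + (-4*y - 6*z) dy ∧ dz

Distribute the wedge, using dx_i ∧ dx_j = -dx_j ∧ dx_i and dx_i ∧ dx_i = 0. For each pair (i, j) with i < j, the coefficient of dx_i ∧ dx_j in alpha ∧ beta is (alpha_i * beta_j - alpha_j * beta_i). Collecting: alpha ∧ beta = (-6*x - 4*y) dx ∧ dy + (6*x - 6*z) dx ∧ dz + (-4*y - 6*z) dy ∧ dz.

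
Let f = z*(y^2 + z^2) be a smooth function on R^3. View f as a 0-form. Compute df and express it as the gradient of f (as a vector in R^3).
df = (0) dx + (2*y*z) dy + (y^2 + 3*z^2) dz; grad f = (0, 2*y*z, y^2 + 3*z^2)

For a 0-form f, d f = (∂f/∂x) dx + (∂f/∂y) dy + (∂f/∂z) dz. The components of the vector representation are exactly the entries of grad f in Cartesian coordinates:
  ∂f/∂x = 0
  ∂f/∂y = 2*y*z
  ∂f/∂z = y^2 + 3*z^2.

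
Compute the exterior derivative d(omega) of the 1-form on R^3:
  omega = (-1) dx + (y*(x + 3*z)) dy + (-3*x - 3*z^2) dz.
d(omega) = (y) dx ∧ dy + (-3) dx ∧ dz + (-3*y) dy ∧ dz

For a 1-form omega = sum_i f_i dx_i, the exterior derivative is
  d(omega) = sum_{i < j} (∂f_j/∂x_i - ∂f_i/∂x_j) dx_i ∧ dx_j.
  coefficient of dx ∧ dy: ∂f_2/∂x - ∂f_1/∂y = ∂(y*(x + 3*z))/∂x - ∂(-1)/∂y = y
  coefficient of dx ∧ dz: ∂f_3/∂x - ∂f_1/∂z = ∂(-3*x - 3*z^2)/∂x - ∂(-1)/∂z = -3
  coefficient of dy ∧ dz: ∂f_3/∂y - ∂f_2/∂z = ∂(-3*x - 3*z^2)/∂y - ∂(y*(x + 3*z))/∂z = -3*y
Assembling: d(omega) = (y) dx ∧ dy + (-3) dx ∧ dz + (-3*y) dy ∧ dz.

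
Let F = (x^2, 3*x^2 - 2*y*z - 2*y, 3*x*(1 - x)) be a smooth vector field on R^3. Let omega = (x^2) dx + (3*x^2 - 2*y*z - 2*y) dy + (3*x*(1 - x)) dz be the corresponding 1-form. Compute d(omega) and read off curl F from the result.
d(omega) = (2*y) dy ∧ dz + (6*x - 3) dz ∧ dx + (6*x) dx ∧ dy; curl F = (2*y, 6*x - 3, 6*x)

d omega = sum_{i<j} (∂f_j/∂x_i - ∂f_i/∂x_j) dx_i ∧ dx_j. Under the identification (dy ∧ dz, dz ∧ dx, dx ∧ dy) ↔ (e_x, e_y, e_z), the coefficients are exactly the components of curl F. Compute:
  ∂R/∂y - ∂Q/∂z = (0) - (-2*y) = 2*y
  ∂P/∂z - ∂R/∂x = (0) - (3 - 6*x) = 6*x - 3
  ∂Q/∂x - ∂P/∂y = (6*x) - (0) = 6*x.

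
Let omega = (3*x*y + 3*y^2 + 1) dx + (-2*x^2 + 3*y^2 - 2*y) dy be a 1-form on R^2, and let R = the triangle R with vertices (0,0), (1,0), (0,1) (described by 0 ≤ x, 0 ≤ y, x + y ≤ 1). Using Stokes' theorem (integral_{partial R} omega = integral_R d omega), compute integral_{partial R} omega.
integral_(partial R) omega = -13/6

Stokes: integral_partial_R omega = integral_R d omega with d omega = (∂Q/∂x - ∂P/∂y) dx ∧ dy.
  ∂Q/∂x = -4*x
  ∂P/∂y = 3*x + 6*y
  integrand = ∂Q/∂x - ∂P/∂y = -7*x - 6*y.
Integrating over R: integral_0^1 integral_0^{1-x} (-7*x - 6*y) dy dx = -13/6.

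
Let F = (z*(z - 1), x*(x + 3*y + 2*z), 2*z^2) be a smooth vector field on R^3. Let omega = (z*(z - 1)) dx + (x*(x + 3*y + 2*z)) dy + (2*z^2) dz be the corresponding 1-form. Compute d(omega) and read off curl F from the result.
d(omega) = (-2*x) dy ∧ dz + (2*z - 1) dz ∧ dx + (2*x + 3*y + 2*z) dx ∧ dy; curl F = (-2*x, 2*z - 1, 2*x + 3*y + 2*z)

d omega = sum_{i<j} (∂f_j/∂x_i - ∂f_i/∂x_j) dx_i ∧ dx_j. Under the identification (dy ∧ dz, dz ∧ dx, dx ∧ dy) ↔ (e_x, e_y, e_z), the coefficients are exactly the components of curl F. Compute:
  ∂R/∂y - ∂Q/∂z = (0) - (2*x) = -2*x
  ∂P/∂z - ∂R/∂x = (2*z - 1) - (0) = 2*z - 1
  ∂Q/∂x - ∂P/∂y = (2*x + 3*y + 2*z) - (0) = 2*x + 3*y + 2*z.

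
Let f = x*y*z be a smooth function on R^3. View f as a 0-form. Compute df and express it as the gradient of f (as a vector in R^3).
df = (y*z) dx + (x*z) dy + (x*y) dz; grad f = (y*z, x*z, x*y)

For a 0-form f, d f = (∂f/∂x) dx + (∂f/∂y) dy + (∂f/∂z) dz. The components of the vector representation are exactly the entries of grad f in Cartesian coordinates:
  ∂f/∂x = y*z
  ∂f/∂y = x*z
  ∂f/∂z = x*y.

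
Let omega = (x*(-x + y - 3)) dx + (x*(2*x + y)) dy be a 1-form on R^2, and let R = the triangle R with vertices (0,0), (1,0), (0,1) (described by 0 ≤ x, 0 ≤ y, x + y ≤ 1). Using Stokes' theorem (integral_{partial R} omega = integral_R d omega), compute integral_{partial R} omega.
integral_(partial R) omega = 2/3

Stokes: integral_partial_R omega = integral_R d omega with d omega = (∂Q/∂x - ∂P/∂y) dx ∧ dy.
  ∂Q/∂x = 4*x + y
  ∂P/∂y = x
  integrand = ∂Q/∂x - ∂P/∂y = 3*x + y.
Integrating over R: integral_0^1 integral_0^{1-x} (3*x + y) dy dx = 2/3.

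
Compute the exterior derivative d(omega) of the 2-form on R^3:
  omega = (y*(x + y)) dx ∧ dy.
d(omega) = 0

For a 2-form omega = sum_{i<j} g_{ij} dx_i ∧ dx_j, the exterior derivative is
  d(omega) = sum_{i<j} d(g_{ij}) ∧ dx_i ∧ dx_j = sum_{i<j, k} (∂g_{ij}/∂x_k) dx_k ∧ dx_i ∧ dx_j.
Expand each term, using dx_k ∧ dx_i ∧ dx_j = sgn(permutation) dx_{(a)} ∧ dx_{(b)} ∧ dx_{(c)} with (a < b < c) sorted:

Collecting like 3-forms: d(omega) = 0.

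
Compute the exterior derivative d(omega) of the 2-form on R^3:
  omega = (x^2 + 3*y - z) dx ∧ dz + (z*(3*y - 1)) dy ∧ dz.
d(omega) = (-3) dx ∧ dy ∧ dz

For a 2-form omega = sum_{i<j} g_{ij} dx_i ∧ dx_j, the exterior derivative is
  d(omega) = sum_{i<j} d(g_{ij}) ∧ dx_i ∧ dx_j = sum_{i<j, k} (∂g_{ij}/∂x_k) dx_k ∧ dx_i ∧ dx_j.
Expand each term, using dx_k ∧ dx_i ∧ dx_j = sgn(permutation) dx_{(a)} ∧ dx_{(b)} ∧ dx_{(c)} with (a < b < c) sorted:
  d(x^2 + 3*y - z) includes (∂/∂y)(x^2 + 3*y - z) dy = (3) dy, which multiplied by dx ∧ dz gives (-3) dx ∧ dy ∧ dz
Collecting like 3-forms: d(omega) = (-3) dx ∧ dy ∧ dz.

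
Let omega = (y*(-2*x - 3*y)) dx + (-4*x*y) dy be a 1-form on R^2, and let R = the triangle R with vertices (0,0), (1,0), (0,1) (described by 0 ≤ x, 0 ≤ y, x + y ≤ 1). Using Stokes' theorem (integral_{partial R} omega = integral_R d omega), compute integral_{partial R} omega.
integral_(partial R) omega = 2/3

Stokes: integral_partial_R omega = integral_R d omega with d omega = (∂Q/∂x - ∂P/∂y) dx ∧ dy.
  ∂Q/∂x = -4*y
  ∂P/∂y = -2*x - 6*y
  integrand = ∂Q/∂x - ∂P/∂y = 2*x + 2*y.
Integrating over R: integral_0^1 integral_0^{1-x} (2*x + 2*y) dy dx = 2/3.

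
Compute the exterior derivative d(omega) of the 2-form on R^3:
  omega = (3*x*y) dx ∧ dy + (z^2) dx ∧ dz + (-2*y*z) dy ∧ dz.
d(omega) = 0

For a 2-form omega = sum_{i<j} g_{ij} dx_i ∧ dx_j, the exterior derivative is
  d(omega) = sum_{i<j} d(g_{ij}) ∧ dx_i ∧ dx_j = sum_{i<j, k} (∂g_{ij}/∂x_k) dx_k ∧ dx_i ∧ dx_j.
Expand each term, using dx_k ∧ dx_i ∧ dx_j = sgn(permutation) dx_{(a)} ∧ dx_{(b)} ∧ dx_{(c)} with (a < b < c) sorted:

Collecting like 3-forms: d(omega) = 0.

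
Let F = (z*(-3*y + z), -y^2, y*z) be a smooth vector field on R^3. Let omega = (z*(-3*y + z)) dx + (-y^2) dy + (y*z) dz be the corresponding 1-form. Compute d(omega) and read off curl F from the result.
d(omega) = (z) dy ∧ dz + (-3*y + 2*z) dz ∧ dx + (3*z) dx ∧ dy; curl F = (z, -3*y + 2*z, 3*z)

d omega = sum_{i<j} (∂f_j/∂x_i - ∂f_i/∂x_j) dx_i ∧ dx_j. Under the identification (dy ∧ dz, dz ∧ dx, dx ∧ dy) ↔ (e_x, e_y, e_z), the coefficients are exactly the components of curl F. Compute:
  ∂R/∂y - ∂Q/∂z = (z) - (0) = z
  ∂P/∂z - ∂R/∂x = (-3*y + 2*z) - (0) = -3*y + 2*z
  ∂Q/∂x - ∂P/∂y = (0) - (-3*z) = 3*z.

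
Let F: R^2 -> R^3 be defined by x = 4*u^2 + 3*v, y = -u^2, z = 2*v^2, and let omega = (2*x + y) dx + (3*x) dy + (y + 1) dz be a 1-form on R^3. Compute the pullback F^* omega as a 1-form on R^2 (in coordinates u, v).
F^* omega = (32*u^3 + 30*u*v) du + (-4*u^2*v + 21*u^2 + 22*v) dv

Using F^*(f dg) = (f ∘ F) d(g ∘ F), substitute each coordinate x_i by F_i(u, v) in f_i, and replace dx_i by d F_i = (∂F_i/∂u) du + (∂F_i/∂v) dv.
  For the x component: f_1(F) = 7*u^2 + 6*v; d F_1 = (8*u) du + (3) dv
  For the y component: f_2(F) = 12*u^2 + 9*v; d F_2 = (-2*u) du + (0) dv
  For the z component: f_3(F) = 1 - u^2; d F_3 = (0) du + (4*v) dv
Combining and collecting du, dv coefficients:
  coeff of du: 32*u^3 + 30*u*v
  coeff of dv: -4*u^2*v + 21*u^2 + 22*v
F^* omega = (32*u^3 + 30*u*v) du + (-4*u^2*v + 21*u^2 + 22*v) dv.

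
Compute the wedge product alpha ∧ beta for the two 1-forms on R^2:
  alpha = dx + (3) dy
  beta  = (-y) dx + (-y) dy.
alpha ∧ beta = (2*y) dx ∧ dy

Distribute the wedge, using dx_i ∧ dx_j = -dx_j ∧ dx_i and dx_i ∧ dx_i = 0. For each pair (i, j) with i < j, the coefficient of dx_i ∧ dx_j in alpha ∧ beta is (alpha_i * beta_j - alpha_j * beta_i). Collecting: alpha ∧ beta = (2*y) dx ∧ dy.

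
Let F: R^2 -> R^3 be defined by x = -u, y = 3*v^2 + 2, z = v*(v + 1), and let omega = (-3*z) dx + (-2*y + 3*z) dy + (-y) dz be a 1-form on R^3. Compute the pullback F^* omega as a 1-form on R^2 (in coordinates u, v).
F^* omega = (3*v*(v + 1)) du + (-24*v^3 + 15*v^2 - 28*v - 2) dv

Using F^*(f dg) = (f ∘ F) d(g ∘ F), substitute each coordinate x_i by F_i(u, v) in f_i, and replace dx_i by d F_i = (∂F_i/∂u) du + (∂F_i/∂v) dv.
  For the x component: f_1(F) = 3*v*(-v - 1); d F_1 = (-1) du + (0) dv
  For the y component: f_2(F) = -3*v^2 + 3*v - 4; d F_2 = (0) du + (6*v) dv
  For the z component: f_3(F) = -3*v^2 - 2; d F_3 = (0) du + (2*v + 1) dv
Combining and collecting du, dv coefficients:
  coeff of du: 3*v*(v + 1)
  coeff of dv: -24*v^3 + 15*v^2 - 28*v - 2
F^* omega = (3*v*(v + 1)) du + (-24*v^3 + 15*v^2 - 28*v - 2) dv.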